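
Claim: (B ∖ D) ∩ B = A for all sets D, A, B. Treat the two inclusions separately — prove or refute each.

Forward inclusion. This inclusion fails. Take D = ∅, A = ∅, B = {1}; then 1 ∈ (B ∖ D) ∩ B but 1 ∉ A.

Reverse inclusion. This inclusion fails. Take D = ∅, A = {1}, B = ∅; then 1 ∈ A but 1 ∉ (B ∖ D) ∩ B.

Both inclusions fail.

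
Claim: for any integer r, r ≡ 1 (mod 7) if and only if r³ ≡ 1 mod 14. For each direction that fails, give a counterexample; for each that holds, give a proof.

(→) This fails: take r = 8. Then 8 ≡ 1 (mod 7), but 8³ = 512 ≡ 8 (mod 14), not 1.

(←) This fails: take r = 9. Then 9³ = 729 ≡ 1 (mod 14), yet 9 ≡ 2 (mod 7), not 1.

Neither direction holds.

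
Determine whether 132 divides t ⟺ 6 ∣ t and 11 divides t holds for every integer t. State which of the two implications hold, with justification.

(⟹) If 132 ∣ t, write t = 132q. Since 132 = 22·6, t = 6·(22q), so 6 ∣ t; and since 132 = 12·11, t = 11·(12q), so 11 ∣ t.

(⟸) This fails: take t = 66. Both 6 ∣ 66 and 11 ∣ 66, yet 66 is not a multiple of 132 (since 66 = 0·132 + 66), so 132 ∤ 66.

Only the forward implication holds.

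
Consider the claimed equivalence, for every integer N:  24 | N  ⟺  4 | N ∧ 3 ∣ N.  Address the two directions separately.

Only the forward implication holds.

(⟹) If 24 ∣ N, write N = 24q. Since 24 = 6·4, N = 4·(6q), so 4 ∣ N; and since 24 = 8·3, N = 3·(8q), so 3 ∣ N.

(⟸) This fails: take N = 12. Both 4 ∣ 12 and 3 ∣ 12, yet 12 is not a multiple of 24 (since 12 = 0·24 + 12), so 24 ∤ 12.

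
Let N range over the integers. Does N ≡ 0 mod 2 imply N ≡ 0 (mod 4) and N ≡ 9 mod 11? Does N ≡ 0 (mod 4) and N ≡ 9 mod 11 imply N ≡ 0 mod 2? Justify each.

(→) This fails: N = 0 gives 0 ≡ 0 (mod 2) but 0 ≡ 0 (mod 11), so the conjunction on the right does not hold.

(←) Conversely, if N ≡ 0 (mod 4) and N ≡ 9 (mod 11), then by the Chinese remainder theorem N ≡ 20 (mod 44). Since 20 ≡ 0 (mod 2) and 2 ∣ 44, we get N ≡ 0 (mod 2).

The forward direction fails; the converse holds.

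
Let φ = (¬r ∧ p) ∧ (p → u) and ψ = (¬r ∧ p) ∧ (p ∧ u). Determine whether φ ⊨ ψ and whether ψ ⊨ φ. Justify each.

The biconditional holds.

[⇒] Assume the antecedent. If p is true, the antecedent forces (p = T, u = T, r = F), and (¬r ∧ p) ∧ (p ∧ u) holds there. If p is false, the antecedent cannot hold. Either way (¬r ∧ p) ∧ (p ∧ u) holds.

[⇐] Assume the antecedent. If p is true, the antecedent forces (p = T, u = T, r = F), and (¬r ∧ p) ∧ (p → u) holds there. If p is false, the antecedent cannot hold. Either way (¬r ∧ p) ∧ (p → u) holds.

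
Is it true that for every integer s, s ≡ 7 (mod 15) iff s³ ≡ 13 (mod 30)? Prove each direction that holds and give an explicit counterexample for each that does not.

(⇒) fails; (⇐) holds.

[⇒] This fails: take s = 22. Then 22 ≡ 7 (mod 15), but 22³ = 10648 ≡ 28 (mod 30), not 13.

[⇐] Conversely, the residues r modulo 30 with r³ ≡ 13 (mod 30) are exactly {7}, and each is ≡ 7 (mod 15).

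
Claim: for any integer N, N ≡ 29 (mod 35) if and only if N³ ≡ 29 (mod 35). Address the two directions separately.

[⇐] This fails: take N = 4. Then 4³ = 64 ≡ 29 (mod 35), yet 4 ≡ 4 (mod 35), not 29.

[⇒] Suppose N ≡ 29 (mod 35). Write N = 35j + 29. Then (35j + 29)³ = 42875j³ + 106575j² + 88305j + 24389 = 35(1225j³ + 3045j² + 2523j + 696) + 29, so N³ ≡ 29 (mod 35).

The forward direction holds; the converse fails.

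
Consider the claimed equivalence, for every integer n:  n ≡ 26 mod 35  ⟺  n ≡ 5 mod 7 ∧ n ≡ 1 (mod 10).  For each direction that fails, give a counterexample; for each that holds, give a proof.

(⇒) This fails: n = 26 gives 26 ≡ 26 (mod 35) but 26 ≡ 6 (mod 10), so the conjunction on the right does not hold.

(⇐) Conversely, if n ≡ 5 (mod 7) and n ≡ 1 (mod 10), then by the Chinese remainder theorem n ≡ 61 (mod 70). Since 61 ≡ 26 (mod 35) and 35 ∣ 70, we get n ≡ 26 (mod 35).

Only the converse holds.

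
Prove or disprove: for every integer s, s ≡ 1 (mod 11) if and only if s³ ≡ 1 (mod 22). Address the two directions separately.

Only the reverse direction holds.

(⟹) This fails: take s = 12. Then 12 ≡ 1 (mod 11), but 12³ = 1728 ≡ 12 (mod 22), not 1.

(⟸) Conversely, the residues r modulo 22 with r³ ≡ 1 (mod 22) are exactly {1}, and each is ≡ 1 (mod 11).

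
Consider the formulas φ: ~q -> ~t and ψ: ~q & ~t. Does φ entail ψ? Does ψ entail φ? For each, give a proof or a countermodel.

Not equivalent: only (⇐) holds.

Converse. Assume the antecedent. If t is true, the antecedent cannot hold. If t is false, ~q -> ~t reduces to true regardless of the other variables. Either way ~q -> ~t holds.

Forward direction. This fails. Under t = F, q = T, the left side is true but the right side is false.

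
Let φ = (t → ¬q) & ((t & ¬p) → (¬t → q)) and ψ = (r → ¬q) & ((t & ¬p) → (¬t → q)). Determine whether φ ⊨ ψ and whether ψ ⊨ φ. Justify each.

Neither direction holds.

[⇒] This fails. Under r = T, t = F, p = F, q = T, the left side is true but the right side is false.

[⇐] This fails. Under r = F, t = T, p = F, q = T, the left side is false but the right side is true.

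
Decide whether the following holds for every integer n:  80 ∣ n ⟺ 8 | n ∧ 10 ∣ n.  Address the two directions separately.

The forward direction holds; the converse fails.

Forward direction. If 80 ∣ n, write n = 80q. Since 80 = 10·8, n = 8·(10q), so 8 ∣ n; and since 80 = 8·10, n = 10·(8q), so 10 ∣ n.

Converse. This fails: take n = 40. Both 8 ∣ 40 and 10 ∣ 40, yet 40 is not a multiple of 80 (since 40 = 0·80 + 40), so 80 ∤ 40.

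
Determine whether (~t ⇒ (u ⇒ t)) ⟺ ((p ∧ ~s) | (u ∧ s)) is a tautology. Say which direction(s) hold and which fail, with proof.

Both directions fail.

(⟹) This fails. Under s = F, p = F, u = F, t = F, the left side is true but the right side is false.

(⟸) This fails. Under s = T, p = F, u = T, t = F, the left side is false but the right side is true.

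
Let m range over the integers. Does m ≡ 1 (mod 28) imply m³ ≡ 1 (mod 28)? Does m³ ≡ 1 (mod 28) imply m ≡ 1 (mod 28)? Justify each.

The forward direction holds; the converse fails.

(⇒) Suppose m ≡ 1 (mod 28). Write m = 28j + 1. Then (28j + 1)³ = 21952j³ + 2352j² + 84j + 1 = 28(784j³ + 84j² + 3j) + 1, so m³ ≡ 1 (mod 28).

(⇐) This fails: take m = 9. Then 9³ = 729 ≡ 1 (mod 28), yet 9 ≡ 9 (mod 28), not 1.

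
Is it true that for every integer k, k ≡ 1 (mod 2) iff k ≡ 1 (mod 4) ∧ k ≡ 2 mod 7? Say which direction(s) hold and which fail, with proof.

(⟹) This fails: k = 1 gives 1 ≡ 1 (mod 2) but 1 ≡ 1 (mod 7), so the conjunction on the right does not hold.

(⟸) Conversely, if k ≡ 1 (mod 4) and k ≡ 2 (mod 7), then by the Chinese remainder theorem k ≡ 9 (mod 28). Since 9 ≡ 1 (mod 2) and 2 ∣ 28, we get k ≡ 1 (mod 2).

The forward direction fails; the converse holds.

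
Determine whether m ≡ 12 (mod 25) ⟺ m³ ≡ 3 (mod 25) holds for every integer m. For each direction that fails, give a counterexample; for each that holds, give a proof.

Both implications hold.

Forward direction. Suppose m ≡ 12 (mod 25). Write m = 25j + 12. Then (25j + 12)³ = 15625j³ + 22500j² + 10800j + 1728 = 25(625j³ + 900j² + 432j + 69) + 3, so m³ ≡ 3 (mod 25).

Converse. Suppose m³ ≡ 3 (mod 25). The only residue r in {0, …, 24} with r³ ≡ 3 (mod 25) is r = 12, so m ≡ 12 (mod 25).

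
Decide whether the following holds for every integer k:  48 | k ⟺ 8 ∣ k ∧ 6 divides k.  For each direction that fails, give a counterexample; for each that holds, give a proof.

Forward direction. If 48 ∣ k, write k = 48q. Since 48 = 6·8, k = 8·(6q), so 8 ∣ k; and since 48 = 8·6, k = 6·(8q), so 6 ∣ k.

Converse. This fails: take k = 24. Both 8 ∣ 24 and 6 ∣ 24, yet 24 is not a multiple of 48 (since 24 = 0·48 + 24), so 48 ∤ 24.

The forward direction holds; the converse fails.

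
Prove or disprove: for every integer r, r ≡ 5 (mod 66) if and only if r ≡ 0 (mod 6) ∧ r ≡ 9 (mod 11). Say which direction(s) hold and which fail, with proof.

Forward direction. This fails: r = 5 gives 5 ≡ 5 (mod 66) but 5 ≡ 5 (mod 6), so the conjunction on the right does not hold.

Converse. This fails: r = 42 satisfies both congruences on the right (42 ≡ 0 mod 6 and 42 ≡ 9 mod 11) yet 42 ≡ 42 (mod 66), not 5.

Neither implication holds.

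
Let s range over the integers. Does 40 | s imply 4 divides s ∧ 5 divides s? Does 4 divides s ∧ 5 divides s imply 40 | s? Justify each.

(→) If 40 ∣ s, write s = 40q. Since 40 = 10·4, s = 4·(10q), so 4 ∣ s; and since 40 = 8·5, s = 5·(8q), so 5 ∣ s.

(←) This fails: take s = 20. Both 4 ∣ 20 and 5 ∣ 20, yet 20 is not a multiple of 40 (since 20 = 0·40 + 20), so 40 ∤ 20.

The forward direction holds; the converse fails.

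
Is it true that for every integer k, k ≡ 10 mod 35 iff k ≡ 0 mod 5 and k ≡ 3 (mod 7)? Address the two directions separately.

Forward direction. Suppose k ≡ 10 (mod 35); write k = 35j + 10. Since 5 ∣ 35, reducing mod 5 gives k ≡ 10 ≡ 0 (mod 5); since 7 ∣ 35, reducing mod 7 gives k ≡ 10 ≡ 3 (mod 7).

Converse. If k ≡ 0 (mod 5) and k ≡ 3 (mod 7), then by the Chinese remainder theorem k ≡ 10 (mod 35). This is exactly k ≡ 10 (mod 35).

Both implications hold.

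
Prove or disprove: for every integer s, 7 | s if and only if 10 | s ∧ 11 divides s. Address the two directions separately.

(⟹) This fails: take s = 7. Certainly 7 ∣ 7, but 10 ∤ 7.

(⟸) This fails: take s = 110. Both 10 ∣ 110 and 11 ∣ 110, yet 110 is not a multiple of 7 (since 110 = 15·7 + 5), so 7 ∤ 110.

Neither direction holds.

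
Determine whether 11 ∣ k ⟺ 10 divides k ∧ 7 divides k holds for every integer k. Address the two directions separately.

(⇒) This fails: take k = 11. Certainly 11 ∣ 11, but 10 ∤ 11.

(⇐) This fails: take k = 70. Both 10 ∣ 70 and 7 ∣ 70, yet 70 is not a multiple of 11 (since 70 = 6·11 + 4), so 11 ∤ 70.

Both directions fail.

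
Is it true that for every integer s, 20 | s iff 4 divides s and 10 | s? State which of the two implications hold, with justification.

[⇒] If 20 ∣ s, write s = 20q. Since 20 = 5·4, s = 4·(5q), so 4 ∣ s; and since 20 = 2·10, s = 10·(2q), so 10 ∣ s.

[⇐] Suppose 4 ∣ s and 10 ∣ s. Any common multiple of 4 and 10 is a multiple of their lcm; here lcm(4, 10) = 4·10/gcd(4, 10) = 40/2 = 20, so 20 ∣ s.

Both implications hold.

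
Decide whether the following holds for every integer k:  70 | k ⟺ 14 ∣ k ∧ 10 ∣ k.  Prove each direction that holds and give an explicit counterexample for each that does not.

The biconditional holds.

(⇐) Suppose 14 ∣ k and 10 ∣ k. Any common multiple of 14 and 10 is a multiple of their lcm; here lcm(14, 10) = 14·10/gcd(14, 10) = 140/2 = 70, so 70 ∣ k.

(⇒) If 70 ∣ k, write k = 70q. Since 70 = 5·14, k = 14·(5q), so 14 ∣ k; and since 70 = 7·10, k = 10·(7q), so 10 ∣ k.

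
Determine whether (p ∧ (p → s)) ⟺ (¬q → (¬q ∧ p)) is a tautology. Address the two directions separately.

Not equivalent: only (⇒) holds.

[⇒] Assume the antecedent. If s is true, the antecedent forces (s = T, q = F, p = T) or (s = T, q = T, p = T), and ¬q → (¬q ∧ p) holds there. If s is false, the antecedent cannot hold. Either way ¬q → (¬q ∧ p) holds.

[⇐] This fails. Under s = F, q = T, p = F, the left side is false but the right side is true.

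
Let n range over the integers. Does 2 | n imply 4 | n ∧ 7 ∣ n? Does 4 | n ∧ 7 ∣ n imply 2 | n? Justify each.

The forward direction fails; the converse holds.

Forward direction. This fails: take n = 2. Certainly 2 ∣ 2, but 4 ∤ 2.

Converse. Suppose 4 ∣ n and 7 ∣ n. Any common multiple of 4 and 7 is a multiple of their lcm; here gcd(4, 7) = 1, so lcm(4, 7) = 4·7 = 28, so 28 ∣ n. Since 2 ∣ 28, it follows that 2 ∣ n.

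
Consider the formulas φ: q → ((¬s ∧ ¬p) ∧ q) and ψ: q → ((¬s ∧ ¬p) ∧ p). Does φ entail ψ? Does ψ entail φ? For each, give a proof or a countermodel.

Only the reverse direction holds.

(→) This fails. Under q = T, p = F, s = F, the left side is true but the right side is false.

(←) Assume the antecedent. If q is true, the antecedent cannot hold. If q is false, q → ((¬s ∧ ¬p) ∧ q) reduces to true regardless of the other variables. Either way q → ((¬s ∧ ¬p) ∧ q) holds.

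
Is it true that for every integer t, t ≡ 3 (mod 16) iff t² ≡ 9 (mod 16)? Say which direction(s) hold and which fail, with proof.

(⟹) Suppose t ≡ 3 (mod 16). Write t = 16j + 3. Then (16j + 3)² = 256j² + 96j + 9 = 16(16j² + 6j) + 9, so t² ≡ 9 (mod 16).

(⟸) This fails: take t = 5. Then 5² = 25 ≡ 9 (mod 16), yet 5 ≡ 5 (mod 16), not 3.

Only the forward direction holds.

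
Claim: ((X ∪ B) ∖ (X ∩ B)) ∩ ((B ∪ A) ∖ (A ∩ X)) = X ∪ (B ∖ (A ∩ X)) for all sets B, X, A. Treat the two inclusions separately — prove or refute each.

The sets are not equal: only the forward inclusion holds.

(⊇) This inclusion fails. Take B = ∅, X = {1}, A = ∅; then 1 ∈ X ∪ (B ∖ (A ∩ X)) but 1 ∉ ((X ∪ B) ∖ (X ∩ B)) ∩ ((B ∪ A) ∖ (A ∩ X)).

(⊆) Let x ∈ ((X ∪ B) ∖ (X ∩ B)) ∩ ((B ∪ A) ∖ (A ∩ X)). Then either x ∈ B and x ∉ X, A; or x ∈ B ∩ A and x ∉ X. In each case x ∈ X ∪ (B ∖ (A ∩ X)), so ((X ∪ B) ∖ (X ∩ B)) ∩ ((B ∪ A) ∖ (A ∩ X)) ⊆ X ∪ (B ∖ (A ∩ X)).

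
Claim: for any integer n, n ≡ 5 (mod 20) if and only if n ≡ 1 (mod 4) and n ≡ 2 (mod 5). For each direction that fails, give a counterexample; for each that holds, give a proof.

(⇒) fails and (⇐) fails.

Forward direction. This fails: n = 5 gives 5 ≡ 5 (mod 20) but 5 ≡ 0 (mod 5), so the conjunction on the right does not hold.

Converse. This fails: n = 17 satisfies both congruences on the right (17 ≡ 1 mod 4 and 17 ≡ 2 mod 5) yet 17 ≡ 17 (mod 20), not 5.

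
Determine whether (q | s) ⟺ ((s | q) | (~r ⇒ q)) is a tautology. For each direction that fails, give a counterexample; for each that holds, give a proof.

(→) Assume the antecedent. If s is true, (s | q) | (~r ⇒ q) reduces to true regardless of the other variables. If s is false, the antecedent forces (r = F, s = F, q = T) or (r = T, s = F, q = T), and (s | q) | (~r ⇒ q) holds there. Either way (s | q) | (~r ⇒ q) holds.

(←) This fails. Under r = T, s = F, q = F, the left side is false but the right side is true.

Only the forward direction holds.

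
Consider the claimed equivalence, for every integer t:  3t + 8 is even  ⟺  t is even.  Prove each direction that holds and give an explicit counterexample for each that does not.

Both directions hold.

Forward direction. Suppose 3t + 8 is even. Since 3 is odd, 3t and t have the same parity, so 3t + 8 ≡ t + 8 (mod 2). As 8 is even, 3t + 8 is even exactly when t is even. Thus t is even.

Converse. Suppose t is even; write t = 2j. Then 3t + 8 = 3·(2j) + 8 = 2·3j + 8, which is even.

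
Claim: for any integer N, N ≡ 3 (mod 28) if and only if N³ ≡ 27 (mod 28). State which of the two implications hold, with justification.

(⇒) Suppose N ≡ 3 (mod 28). Write N = 28j + 3. Then (28j + 3)³ = 21952j³ + 7056j² + 756j + 27 = 28(784j³ + 252j² + 27j) + 27, so N³ ≡ 27 (mod 28).

(⇐) This fails: take N = 19. Then 19³ = 6859 ≡ 27 (mod 28), yet 19 ≡ 19 (mod 28), not 3.

Not equivalent: only (⇒) holds.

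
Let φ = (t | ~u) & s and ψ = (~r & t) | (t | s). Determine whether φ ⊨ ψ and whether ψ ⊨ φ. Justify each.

Only the forward direction holds.

(⟹) Assume the antecedent. If t is true, (~r & t) | (t | s) reduces to true regardless of the other variables. If t is false, the antecedent forces (t = F, u = F, r = F, s = T) or (t = F, u = F, r = T, s = T), and (~r & t) | (t | s) holds there. Either way (~r & t) | (t | s) holds.

(⟸) This fails. Under t = T, u = F, r = F, s = F, the left side is false but the right side is true.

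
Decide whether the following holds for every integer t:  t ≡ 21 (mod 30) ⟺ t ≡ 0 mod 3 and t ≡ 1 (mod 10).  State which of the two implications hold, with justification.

Both implications hold.

(⟸) If t ≡ 0 (mod 3) and t ≡ 1 (mod 10), then by the Chinese remainder theorem t ≡ 21 (mod 30). This is exactly t ≡ 21 (mod 30).

(⟹) Suppose t ≡ 21 (mod 30); write t = 30j + 21. Since 3 ∣ 30, reducing mod 3 gives t ≡ 21 ≡ 0 (mod 3); since 10 ∣ 30, reducing mod 10 gives t ≡ 21 ≡ 1 (mod 10).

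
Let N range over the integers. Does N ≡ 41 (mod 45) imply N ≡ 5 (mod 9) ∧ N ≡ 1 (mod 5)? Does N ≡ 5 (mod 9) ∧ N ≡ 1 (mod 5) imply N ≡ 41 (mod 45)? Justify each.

The biconditional holds.

Converse. If N ≡ 5 (mod 9) and N ≡ 1 (mod 5), then by the Chinese remainder theorem N ≡ 41 (mod 45). This is exactly N ≡ 41 (mod 45).

Forward direction. Suppose N ≡ 41 (mod 45); write N = 45j + 41. Since 9 ∣ 45, reducing mod 9 gives N ≡ 41 ≡ 5 (mod 9); since 5 ∣ 45, reducing mod 5 gives N ≡ 41 ≡ 1 (mod 5).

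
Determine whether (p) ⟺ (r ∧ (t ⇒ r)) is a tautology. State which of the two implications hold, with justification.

Forward direction. This fails. Under r = F, p = T, t = F, the left side is true but the right side is false.

Converse. This fails. Under r = T, p = F, t = F, the left side is false but the right side is true.

(⇒) fails and (⇐) fails.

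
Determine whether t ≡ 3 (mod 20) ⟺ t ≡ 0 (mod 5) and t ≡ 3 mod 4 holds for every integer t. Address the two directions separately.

Forward direction. This fails: t = 3 gives 3 ≡ 3 (mod 20) but 3 ≡ 3 (mod 5), so the conjunction on the right does not hold.

Converse. This fails: t = 15 satisfies both congruences on the right (15 ≡ 0 mod 5 and 15 ≡ 3 mod 4) yet 15 ≡ 15 (mod 20), not 3.

Neither direction holds.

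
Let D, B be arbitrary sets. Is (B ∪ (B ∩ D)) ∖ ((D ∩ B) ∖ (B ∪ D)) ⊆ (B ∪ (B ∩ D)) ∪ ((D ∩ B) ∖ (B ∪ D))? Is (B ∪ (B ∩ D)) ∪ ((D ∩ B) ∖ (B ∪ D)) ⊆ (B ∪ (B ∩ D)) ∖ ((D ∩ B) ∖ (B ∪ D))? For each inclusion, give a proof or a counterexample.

The two sets are equal.

(⊇) Let x ∈ (B ∪ (B ∩ D)) ∪ ((D ∩ B) ∖ (B ∪ D)). Then either x ∈ B and x ∉ D; or x ∈ D ∩ B. In each case x ∈ (B ∪ (B ∩ D)) ∖ ((D ∩ B) ∖ (B ∪ D)), so (B ∪ (B ∩ D)) ∪ ((D ∩ B) ∖ (B ∪ D)) ⊆ (B ∪ (B ∩ D)) ∖ ((D ∩ B) ∖ (B ∪ D)).

(⊆) Let x ∈ (B ∪ (B ∩ D)) ∖ ((D ∩ B) ∖ (B ∪ D)). Then either x ∈ B and x ∉ D; or x ∈ D ∩ B. In each case x ∈ (B ∪ (B ∩ D)) ∪ ((D ∩ B) ∖ (B ∪ D)), so (B ∪ (B ∩ D)) ∖ ((D ∩ B) ∖ (B ∪ D)) ⊆ (B ∪ (B ∩ D)) ∪ ((D ∩ B) ∖ (B ∪ D)).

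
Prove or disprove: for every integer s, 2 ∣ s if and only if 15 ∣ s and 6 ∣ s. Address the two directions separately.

(⇒) fails; (⇐) holds.

(→) This fails: take s = 2. Certainly 2 ∣ 2, but 15 ∤ 2.

(←) Suppose 15 ∣ s and 6 ∣ s. Any common multiple of 15 and 6 is a multiple of their lcm; here lcm(15, 6) = 15·6/gcd(15, 6) = 90/3 = 30, so 30 ∣ s. Since 2 ∣ 30, it follows that 2 ∣ s.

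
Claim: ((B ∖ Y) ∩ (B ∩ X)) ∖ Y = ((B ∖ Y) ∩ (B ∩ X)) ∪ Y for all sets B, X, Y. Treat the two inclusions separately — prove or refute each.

(⊆) Let x ∈ ((B ∖ Y) ∩ (B ∩ X)) ∖ Y. Then x ∈ B ∩ X and x ∉ Y, from which x ∈ ((B ∖ Y) ∩ (B ∩ X)) ∪ Y.

(⊇) This inclusion fails. Take B = ∅, X = ∅, Y = {1}; then 1 ∈ ((B ∖ Y) ∩ (B ∩ X)) ∪ Y but 1 ∉ ((B ∖ Y) ∩ (B ∩ X)) ∖ Y.

The sets are not equal: only the forward inclusion holds.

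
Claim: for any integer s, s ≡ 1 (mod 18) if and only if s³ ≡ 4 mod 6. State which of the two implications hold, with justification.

Neither direction holds.

(⟹) This fails: take s = 1. Then 1 ≡ 1 (mod 18), but 1³ = 1 ≡ 1 (mod 6), not 4.

(⟸) This fails: take s = 4. Then 4³ = 64 ≡ 4 (mod 6), yet 4 ≡ 4 (mod 18), not 1.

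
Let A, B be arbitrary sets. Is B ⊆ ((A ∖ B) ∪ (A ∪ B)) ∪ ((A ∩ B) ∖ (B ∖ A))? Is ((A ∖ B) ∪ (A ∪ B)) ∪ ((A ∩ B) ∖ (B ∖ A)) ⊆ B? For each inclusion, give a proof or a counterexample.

Only the forward inclusion holds.

Forward inclusion. Let x ∈ B. Then either x ∈ B and x ∉ A; or x ∈ A ∩ B. In each case x ∈ ((A ∖ B) ∪ (A ∪ B)) ∪ ((A ∩ B) ∖ (B ∖ A)), so B ⊆ ((A ∖ B) ∪ (A ∪ B)) ∪ ((A ∩ B) ∖ (B ∖ A)).

Reverse inclusion. This inclusion fails. Take A = {1}, B = ∅; then 1 ∈ ((A ∖ B) ∪ (A ∪ B)) ∪ ((A ∩ B) ∖ (B ∖ A)) but 1 ∉ B.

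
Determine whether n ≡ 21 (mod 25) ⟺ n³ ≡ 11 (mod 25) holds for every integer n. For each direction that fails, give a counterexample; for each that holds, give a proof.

[⇒] Suppose n ≡ 21 (mod 25). Write n = 25j + 21. Then (25j + 21)³ = 15625j³ + 39375j² + 33075j + 9261 = 25(625j³ + 1575j² + 1323j + 370) + 11, so n³ ≡ 11 (mod 25).

[⇐] Conversely, suppose n³ ≡ 11 (mod 25). The only residue r in {0, …, 24} with r³ ≡ 11 (mod 25) is r = 21, so n ≡ 21 (mod 25).

Both directions hold; the statement is true.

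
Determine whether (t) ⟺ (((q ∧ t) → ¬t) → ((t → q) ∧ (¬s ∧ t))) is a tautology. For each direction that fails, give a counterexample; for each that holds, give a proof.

Only the reverse direction holds.

(⇐) Assume the antecedent. If q is true, the antecedent forces (q = T, s = F, t = T) or (q = T, s = T, t = T), and t holds there. If q is false, the antecedent cannot hold. Either way t holds.

(⇒) This fails. Under q = F, s = F, t = T, the left side is true but the right side is false.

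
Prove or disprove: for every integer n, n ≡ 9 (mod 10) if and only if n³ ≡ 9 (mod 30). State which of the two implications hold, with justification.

(⟹) This fails: take n = 19. Then 19 ≡ 9 (mod 10), but 19³ = 6859 ≡ 19 (mod 30), not 9.

(⟸) Conversely, the residues r modulo 30 with r³ ≡ 9 (mod 30) are exactly {9}, and each is ≡ 9 (mod 10).

The forward direction fails; the converse holds.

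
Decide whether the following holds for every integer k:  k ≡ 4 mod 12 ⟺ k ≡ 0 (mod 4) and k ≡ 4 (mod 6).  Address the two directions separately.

The biconditional holds.

Converse. If k ≡ 0 (mod 4) and k ≡ 4 (mod 6), then by the Chinese remainder theorem k ≡ 4 (mod 12). This is exactly k ≡ 4 (mod 12).

Forward direction. Suppose k ≡ 4 (mod 12); write k = 12j + 4. Since 4 ∣ 12, reducing mod 4 gives k ≡ 4 ≡ 0 (mod 4); since 6 ∣ 12, reducing mod 6 gives k ≡ 4 (mod 6).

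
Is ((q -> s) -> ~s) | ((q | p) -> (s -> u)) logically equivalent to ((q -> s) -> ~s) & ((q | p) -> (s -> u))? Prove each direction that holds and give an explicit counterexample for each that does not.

(⇒) This fails. Under q = F, s = T, p = F, u = F, the left side is true but the right side is false.

(⇐) Assume the antecedent. If s is true, the antecedent cannot hold. If s is false, the consequent reduces to true regardless of the other variables. Either way the consequent holds.

The forward direction fails; the converse holds.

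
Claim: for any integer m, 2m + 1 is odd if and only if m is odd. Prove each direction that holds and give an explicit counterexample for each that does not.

(←) Suppose m is odd. Since 2 is even, 2m is even for every m, so 2m + 1 has the same parity as 1, which is odd. Hence 2m + 1 is odd.

(→) This fails: take m = 0. Then 2m + 1 = 1, which is odd, yet m = 0 is even, not odd.

Not equivalent: only (⇐) holds.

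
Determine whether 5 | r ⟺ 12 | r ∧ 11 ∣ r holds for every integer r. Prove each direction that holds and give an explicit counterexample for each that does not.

[⇒] This fails: take r = 5. Certainly 5 ∣ 5, but 12 ∤ 5.

[⇐] This fails: take r = 132. Both 12 ∣ 132 and 11 ∣ 132, yet 132 is not a multiple of 5 (since 132 = 26·5 + 2), so 5 ∤ 132.

Neither implication holds.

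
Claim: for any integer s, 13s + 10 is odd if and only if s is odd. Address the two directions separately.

(←) Suppose s is odd; write s = 2j + 1. Then 13s + 10 = 13·(2j + 1) + 10 = 2·13j + 23, which is odd.

(→) Suppose 13s + 10 is odd. Since 13 is odd, 13s and s have the same parity, so 13s + 10 ≡ s + 10 (mod 2). As 10 is even, 13s + 10 is odd exactly when s is odd. Thus s is odd.

Both directions hold.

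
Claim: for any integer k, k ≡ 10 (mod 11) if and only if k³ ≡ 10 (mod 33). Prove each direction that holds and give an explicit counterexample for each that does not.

(⇒) fails; (⇐) holds.

(→) This fails: take k = 21. Then 21 ≡ 10 (mod 11), but 21³ = 9261 ≡ 21 (mod 33), not 10.

(←) Conversely, the residues r modulo 33 with r³ ≡ 10 (mod 33) are exactly {10}, and each is ≡ 10 (mod 11).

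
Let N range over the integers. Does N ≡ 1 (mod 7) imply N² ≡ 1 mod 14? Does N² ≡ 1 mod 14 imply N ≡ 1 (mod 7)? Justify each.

Neither implication holds.

(→) This fails: take N = 8. Then 8 ≡ 1 (mod 7), but 8² = 64 ≡ 8 (mod 14), not 1.

(←) This fails: take N = 13. Then 13² = 169 ≡ 1 (mod 14), yet 13 ≡ 6 (mod 7), not 1.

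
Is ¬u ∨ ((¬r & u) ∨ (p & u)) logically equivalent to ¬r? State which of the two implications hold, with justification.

Only the reverse direction holds.

(⟸) Assume the antecedent. If r is true, the antecedent cannot hold. If r is false, ¬u ∨ ((¬r & u) ∨ (p & u)) reduces to true regardless of the other variables. Either way ¬u ∨ ((¬r & u) ∨ (p & u)) holds.

(⟹) This fails. Under r = T, u = F, p = F, the left side is true but the right side is false.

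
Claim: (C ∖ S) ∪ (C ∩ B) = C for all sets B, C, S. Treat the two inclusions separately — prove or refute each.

Reverse inclusion. This inclusion fails. Take B = ∅, C = {1}, S = {1}; then 1 ∈ C but 1 ∉ (C ∖ S) ∪ (C ∩ B).

Forward inclusion. Let x ∈ (C ∖ S) ∪ (C ∩ B). Then either x ∈ C and x ∉ B, S; or x ∈ B ∩ C and x ∉ S; or x ∈ B ∩ C ∩ S. In each case x ∈ C, so (C ∖ S) ∪ (C ∩ B) ⊆ C.

(⊆) holds; (⊇) fails.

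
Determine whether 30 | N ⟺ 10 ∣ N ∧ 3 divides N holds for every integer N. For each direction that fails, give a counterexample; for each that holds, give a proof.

(⟹) If 30 ∣ N, write N = 30q. Since 30 = 3·10, N = 10·(3q), so 10 ∣ N; and since 30 = 10·3, N = 3·(10q), so 3 ∣ N.

(⟸) Suppose 10 ∣ N and 3 ∣ N. Any common multiple of 10 and 3 is a multiple of their lcm; here gcd(10, 3) = 1, so lcm(10, 3) = 10·3 = 30, so 30 ∣ N.

Equivalent; both directions hold.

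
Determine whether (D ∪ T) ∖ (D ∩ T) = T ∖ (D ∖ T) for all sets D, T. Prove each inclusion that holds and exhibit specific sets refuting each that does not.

Both inclusions fail.

Forward inclusion. This inclusion fails. Take D = {1}, T = ∅; then 1 ∈ (D ∪ T) ∖ (D ∩ T) but 1 ∉ T ∖ (D ∖ T).

Reverse inclusion. This inclusion fails. Take D = {1}, T = {1}; then 1 ∈ T ∖ (D ∖ T) but 1 ∉ (D ∪ T) ∖ (D ∩ T).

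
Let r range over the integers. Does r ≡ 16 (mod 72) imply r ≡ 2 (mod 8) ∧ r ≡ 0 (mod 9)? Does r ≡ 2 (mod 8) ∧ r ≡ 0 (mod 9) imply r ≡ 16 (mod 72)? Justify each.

Neither direction holds.

[⇒] This fails: r = 16 gives 16 ≡ 16 (mod 72) but 16 ≡ 0 (mod 8), so the conjunction on the right does not hold.

[⇐] This fails: r = 18 satisfies both congruences on the right (18 ≡ 2 mod 8 and 18 ≡ 0 mod 9) yet 18 ≡ 18 (mod 72), not 16.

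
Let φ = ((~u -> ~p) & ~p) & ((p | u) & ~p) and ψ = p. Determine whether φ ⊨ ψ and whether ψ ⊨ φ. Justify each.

Forward direction. This fails. Under u = T, p = F, the left side is true but the right side is false.

Converse. This fails. Under u = F, p = T, the left side is false but the right side is true.

Neither implication holds.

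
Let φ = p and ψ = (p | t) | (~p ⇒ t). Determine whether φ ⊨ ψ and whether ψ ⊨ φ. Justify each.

(⟸) This fails. Under t = T, p = F, the left side is false but the right side is true.

(⟹) Assume the antecedent. If t is true, (p | t) | (~p ⇒ t) reduces to true regardless of the other variables. If t is false, the antecedent forces (t = F, p = T), and (p | t) | (~p ⇒ t) holds there. Either way (p | t) | (~p ⇒ t) holds.

Only the forward direction holds.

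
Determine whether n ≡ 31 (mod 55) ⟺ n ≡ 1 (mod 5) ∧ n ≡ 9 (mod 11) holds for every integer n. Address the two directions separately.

[⇒] Suppose n ≡ 31 (mod 55); write n = 55j + 31. Since 5 ∣ 55, reducing mod 5 gives n ≡ 31 ≡ 1 (mod 5); since 11 ∣ 55, reducing mod 11 gives n ≡ 31 ≡ 9 (mod 11).

[⇐] Conversely, if n ≡ 1 (mod 5) and n ≡ 9 (mod 11), then by the Chinese remainder theorem n ≡ 31 (mod 55). This is exactly n ≡ 31 (mod 55).

Equivalent; both directions hold.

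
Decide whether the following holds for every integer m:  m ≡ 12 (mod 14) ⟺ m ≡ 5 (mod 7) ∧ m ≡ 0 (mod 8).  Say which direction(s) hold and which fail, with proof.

(⇒) This fails: m = 26 gives 26 ≡ 12 (mod 14) but 26 ≡ 2 (mod 8), so the conjunction on the right does not hold.

(⇐) Conversely, if m ≡ 5 (mod 7) and m ≡ 0 (mod 8), then by the Chinese remainder theorem m ≡ 40 (mod 56). Since 40 ≡ 12 (mod 14) and 14 ∣ 56, we get m ≡ 12 (mod 14).

Only the converse holds.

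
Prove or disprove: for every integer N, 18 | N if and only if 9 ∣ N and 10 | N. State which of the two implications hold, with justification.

Not equivalent: only (⇐) holds.

[⇒] This fails: take N = 18. Certainly 18 ∣ 18, but 10 ∤ 18.

[⇐] Suppose 9 ∣ N and 10 ∣ N. Any common multiple of 9 and 10 is a multiple of their lcm; here gcd(9, 10) = 1, so lcm(9, 10) = 9·10 = 90, so 90 ∣ N. Since 18 ∣ 90, it follows that 18 ∣ N.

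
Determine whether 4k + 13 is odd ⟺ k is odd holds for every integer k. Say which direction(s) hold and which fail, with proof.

(⇐) Suppose k is odd. Since 4 is even, 4k is even for every k, so 4k + 13 has the same parity as 13, which is odd. Hence 4k + 13 is odd.

(⇒) This fails: take k = 4. Then 4k + 13 = 29, which is odd, yet k = 4 is even, not odd.

Only the reverse direction holds.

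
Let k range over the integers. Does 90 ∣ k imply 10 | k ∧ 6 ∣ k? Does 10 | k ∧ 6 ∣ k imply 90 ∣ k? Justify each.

(⇒) holds; (⇐) fails.

[⇒] If 90 ∣ k, write k = 90q. Since 90 = 9·10, k = 10·(9q), so 10 ∣ k; and since 90 = 15·6, k = 6·(15q), so 6 ∣ k.

[⇐] This fails: take k = 30. Both 10 ∣ 30 and 6 ∣ 30, yet 30 is not a multiple of 90 (since 30 = 0·90 + 30), so 90 ∤ 30.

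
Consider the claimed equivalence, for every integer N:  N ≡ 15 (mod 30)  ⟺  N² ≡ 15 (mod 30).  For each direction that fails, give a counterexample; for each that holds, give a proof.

(→) Suppose N ≡ 15 (mod 30). Write N = 30j + 15. Then (30j + 15)² = 900j² + 900j + 225 = 30(30j² + 30j + 7) + 15, so N² ≡ 15 (mod 30).

(←) Conversely, suppose N² ≡ 15 (mod 30). The only residue r in {0, …, 29} with r² ≡ 15 (mod 30) is r = 15, so N ≡ 15 (mod 30).

Both directions hold.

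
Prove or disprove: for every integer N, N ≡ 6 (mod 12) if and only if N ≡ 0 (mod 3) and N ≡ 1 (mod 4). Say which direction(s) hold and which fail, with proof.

[⇒] This fails: N = 6 gives 6 ≡ 6 (mod 12) but 6 ≡ 2 (mod 4), so the conjunction on the right does not hold.

[⇐] This fails: N = 9 satisfies both congruences on the right (9 ≡ 0 mod 3 and 9 ≡ 1 mod 4) yet 9 ≡ 9 (mod 12), not 6.

(⇒) fails and (⇐) fails.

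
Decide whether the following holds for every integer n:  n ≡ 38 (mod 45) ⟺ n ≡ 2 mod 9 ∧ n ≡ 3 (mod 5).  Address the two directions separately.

Both directions hold; the statement is true.

(→) Suppose n ≡ 38 (mod 45); write n = 45j + 38. Since 9 ∣ 45, reducing mod 9 gives n ≡ 38 ≡ 2 (mod 9); since 5 ∣ 45, reducing mod 5 gives n ≡ 38 ≡ 3 (mod 5).

(←) Conversely, if n ≡ 2 (mod 9) and n ≡ 3 (mod 5), then by the Chinese remainder theorem n ≡ 38 (mod 45). This is exactly n ≡ 38 (mod 45).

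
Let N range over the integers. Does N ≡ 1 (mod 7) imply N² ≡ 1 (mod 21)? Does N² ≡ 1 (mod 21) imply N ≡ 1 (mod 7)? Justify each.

Forward direction. This fails: take N = 15. Then 15 ≡ 1 (mod 7), but 15² = 225 ≡ 15 (mod 21), not 1.

Converse. This fails: take N = 13. Then 13² = 169 ≡ 1 (mod 21), yet 13 ≡ 6 (mod 7), not 1.

(⇒) fails and (⇐) fails.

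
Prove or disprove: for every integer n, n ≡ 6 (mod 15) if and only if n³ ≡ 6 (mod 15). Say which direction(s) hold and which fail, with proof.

Forward direction. Suppose n ≡ 6 (mod 15). Write n = 15j + 6. Then (15j + 6)³ = 3375j³ + 4050j² + 1620j + 216 = 15(225j³ + 270j² + 108j + 14) + 6, so n³ ≡ 6 (mod 15).

Converse. Suppose n³ ≡ 6 (mod 15). The only residue r in {0, …, 14} with r³ ≡ 6 (mod 15) is r = 6, so n ≡ 6 (mod 15).

The biconditional holds.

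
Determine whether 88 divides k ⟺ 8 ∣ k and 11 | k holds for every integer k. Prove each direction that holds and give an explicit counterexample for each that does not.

Equivalent; both directions hold.

(⇒) If 88 ∣ k, write k = 88q. Since 88 = 11·8, k = 8·(11q), so 8 ∣ k; and since 88 = 8·11, k = 11·(8q), so 11 ∣ k.

(⇐) Suppose 8 ∣ k and 11 ∣ k. Any common multiple of 8 and 11 is a multiple of their lcm; here gcd(8, 11) = 1, so lcm(8, 11) = 8·11 = 88, so 88 ∣ k.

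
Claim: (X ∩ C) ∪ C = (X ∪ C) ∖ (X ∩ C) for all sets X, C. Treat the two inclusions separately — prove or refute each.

Forward inclusion. This inclusion fails. Take X = {1}, C = {1}; then 1 ∈ (X ∩ C) ∪ C but 1 ∉ (X ∪ C) ∖ (X ∩ C).

Reverse inclusion. This inclusion fails. Take X = {1}, C = ∅; then 1 ∈ (X ∪ C) ∖ (X ∩ C) but 1 ∉ (X ∩ C) ∪ C.

Neither inclusion holds.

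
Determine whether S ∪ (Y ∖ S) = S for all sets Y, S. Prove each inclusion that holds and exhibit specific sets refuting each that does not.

(⟹) This inclusion fails. Take Y = {1}, S = ∅; then 1 ∈ S ∪ (Y ∖ S) but 1 ∉ S.

(⟸) Let x ∈ S. Then either x ∈ S and x ∉ Y; or x ∈ Y ∩ S. In each case x ∈ S ∪ (Y ∖ S), so S ⊆ S ∪ (Y ∖ S).

(⊆) fails; (⊇) holds.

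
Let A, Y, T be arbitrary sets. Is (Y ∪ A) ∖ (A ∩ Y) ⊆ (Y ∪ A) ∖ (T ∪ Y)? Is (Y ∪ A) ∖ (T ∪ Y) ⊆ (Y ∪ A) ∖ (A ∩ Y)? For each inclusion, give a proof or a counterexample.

(⊆) fails; (⊇) holds.

Forward inclusion. This inclusion fails. Take A = ∅, Y = {1}, T = ∅; then 1 ∈ (Y ∪ A) ∖ (A ∩ Y) but 1 ∉ (Y ∪ A) ∖ (T ∪ Y).

Reverse inclusion. Let x ∈ (Y ∪ A) ∖ (T ∪ Y). Then x ∈ A and x ∉ Y, T, from which x ∈ (Y ∪ A) ∖ (A ∩ Y).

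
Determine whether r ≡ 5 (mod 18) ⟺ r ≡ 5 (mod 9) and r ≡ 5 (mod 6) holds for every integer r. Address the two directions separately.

Forward direction. Suppose r ≡ 5 (mod 18); write r = 18j + 5. Since 9 ∣ 18, reducing mod 9 gives r ≡ 5 (mod 9); since 6 ∣ 18, reducing mod 6 gives r ≡ 5 (mod 6).

Converse. If r ≡ 5 (mod 9) and r ≡ 5 (mod 6), then by the Chinese remainder theorem r ≡ 5 (mod 18). This is exactly r ≡ 5 (mod 18).

Both directions hold.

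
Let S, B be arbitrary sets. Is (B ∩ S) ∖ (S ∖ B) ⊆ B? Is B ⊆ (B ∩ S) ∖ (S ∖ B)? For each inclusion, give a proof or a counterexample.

(⟹) Let x ∈ (B ∩ S) ∖ (S ∖ B). Then x ∈ S ∩ B, from which x ∈ B.

(⟸) This inclusion fails. Take S = ∅, B = {1}; then 1 ∈ B but 1 ∉ (B ∩ S) ∖ (S ∖ B).

The sets are not equal: only the forward inclusion holds.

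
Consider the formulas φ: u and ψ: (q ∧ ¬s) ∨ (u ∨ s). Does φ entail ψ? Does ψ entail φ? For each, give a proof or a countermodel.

(←) This fails. Under q = T, s = F, u = F, the left side is false but the right side is true.

(→) Assume the antecedent. If q is true, (q ∧ ¬s) ∨ (u ∨ s) reduces to true regardless of the other variables. If q is false, the antecedent forces (q = F, s = F, u = T) or (q = F, s = T, u = T), and (q ∧ ¬s) ∨ (u ∨ s) holds there. Either way (q ∧ ¬s) ∨ (u ∨ s) holds.

The forward direction holds; the converse fails.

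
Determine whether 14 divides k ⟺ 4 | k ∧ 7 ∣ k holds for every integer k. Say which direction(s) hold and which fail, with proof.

Only the reverse direction holds.

[⇐] Suppose 4 ∣ k and 7 ∣ k. Any common multiple of 4 and 7 is a multiple of their lcm; here gcd(4, 7) = 1, so lcm(4, 7) = 4·7 = 28, so 28 ∣ k. Since 14 ∣ 28, it follows that 14 ∣ k.

[⇒] This fails: take k = 14. Certainly 14 ∣ 14, but 4 ∤ 14.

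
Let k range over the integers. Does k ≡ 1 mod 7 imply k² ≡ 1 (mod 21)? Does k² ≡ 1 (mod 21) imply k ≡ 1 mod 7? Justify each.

(⇒) This fails: take k = 15. Then 15 ≡ 1 (mod 7), but 15² = 225 ≡ 15 (mod 21), not 1.

(⇐) This fails: take k = 13. Then 13² = 169 ≡ 1 (mod 21), yet 13 ≡ 6 (mod 7), not 1.

Both directions fail.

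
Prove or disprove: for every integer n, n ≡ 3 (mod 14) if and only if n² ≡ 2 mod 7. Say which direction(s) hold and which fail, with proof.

(⇒) holds; (⇐) fails.

[⇒] Suppose n ≡ 3 (mod 14). Then n² ≡ 3² = 9 (mod 14), and since 7 ∣ 14, also n² ≡ 2 (mod 7).

[⇐] This fails: take n = 4. Then 4² = 16 ≡ 2 (mod 7), yet 4 ≡ 4 (mod 14), not 3.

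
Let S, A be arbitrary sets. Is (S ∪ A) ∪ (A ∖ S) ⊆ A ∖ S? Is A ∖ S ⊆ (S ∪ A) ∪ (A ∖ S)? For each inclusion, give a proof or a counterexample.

(⊆) This inclusion fails. Take S = {1}, A = ∅; then 1 ∈ (S ∪ A) ∪ (A ∖ S) but 1 ∉ A ∖ S.

(⊇) Let x ∈ A ∖ S. Then x ∈ A and x ∉ S, from which x ∈ (S ∪ A) ∪ (A ∖ S).

Only the reverse inclusion holds.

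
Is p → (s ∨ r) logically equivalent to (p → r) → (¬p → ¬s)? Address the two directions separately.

[⇒] This fails. Under s = T, r = F, p = F, the left side is true but the right side is false.

[⇐] This fails. Under s = F, r = F, p = T, the left side is false but the right side is true.

(⇒) fails and (⇐) fails.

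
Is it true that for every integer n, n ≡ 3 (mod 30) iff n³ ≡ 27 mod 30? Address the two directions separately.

Both implications hold.

[⇒] Suppose n ≡ 3 (mod 30). Write n = 30j + 3. Then (30j + 3)³ = 27000j³ + 8100j² + 810j + 27 = 30(900j³ + 270j² + 27j) + 27, so n³ ≡ 27 (mod 30).

[⇐] Conversely, suppose n³ ≡ 27 (mod 30). The only residue r in {0, …, 29} with r³ ≡ 27 (mod 30) is r = 3, so n ≡ 3 (mod 30).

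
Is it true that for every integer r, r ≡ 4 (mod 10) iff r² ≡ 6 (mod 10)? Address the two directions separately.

(⇒) holds; (⇐) fails.

(→) Suppose r ≡ 4 (mod 10). Write r = 10j + 4. Then (10j + 4)² = 100j² + 80j + 16 = 10(10j² + 8j + 1) + 6, so r² ≡ 6 (mod 10).

(←) This fails: take r = 6. Then 6² = 36 ≡ 6 (mod 10), yet 6 ≡ 6 (mod 10), not 4.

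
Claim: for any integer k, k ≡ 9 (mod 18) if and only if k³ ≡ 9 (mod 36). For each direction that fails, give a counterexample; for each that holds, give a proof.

Neither direction holds.

(⇒) This fails: take k = 27. Then 27 ≡ 9 (mod 18), but 27³ = 19683 ≡ 27 (mod 36), not 9.

(⇐) This fails: take k = 21. Then 21³ = 9261 ≡ 9 (mod 36), yet 21 ≡ 3 (mod 18), not 9.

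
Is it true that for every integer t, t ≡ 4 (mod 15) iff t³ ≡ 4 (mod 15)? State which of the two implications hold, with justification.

Both implications hold.

(⟹) Suppose t ≡ 4 (mod 15). Write t = 15j + 4. Then (15j + 4)³ = 3375j³ + 2700j² + 720j + 64 = 15(225j³ + 180j² + 48j + 4) + 4, so t³ ≡ 4 (mod 15).

(⟸) Conversely, suppose t³ ≡ 4 (mod 15). The only residue r in {0, …, 14} with r³ ≡ 4 (mod 15) is r = 4, so t ≡ 4 (mod 15).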